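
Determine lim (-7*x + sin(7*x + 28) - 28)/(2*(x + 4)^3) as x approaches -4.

Direct substitution gives 0/0.
Apply L'Hôpital: lim (7*cos(7*x + 28) - 7)/(6*(x + 4)^2), still 0/0.
Apply L'Hôpital: lim (-49*sin(7*x + 28))/(12*x + 48), still 0/0.
After 3 applications of L'Hôpital's rule the quotient is (-343*cos(7*x + 28))/(12); substituting x = -4 gives -343/12.

-343/12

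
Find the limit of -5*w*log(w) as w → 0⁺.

0

This is a 0·(−∞) form. Rewrite as -5·ln(w) / w^(−1) and apply L'Hôpital:
the derivative quotient is -5·(1/w) / (−1·w^(−2)) = (5/1)·w^1 → 0.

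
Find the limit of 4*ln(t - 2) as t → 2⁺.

-∞

As t → 2⁺, t - 2 → 0⁺ and ln(t - 2) → −∞.
Multiplying by 4 gives -∞.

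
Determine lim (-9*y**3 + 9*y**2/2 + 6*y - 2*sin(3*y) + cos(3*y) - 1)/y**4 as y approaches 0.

27/8

Substitution gives 0/0 (the numerator vanishes to order 4).
Expand each term to order y^4: the coefficient of y^4 in cos(3y) is 27/8 and in -2·sin(3y) is 0.
Lower-order terms cancel with the polynomial part, so the numerator is (27/8)·y^4 + o(y^4), and the limit is (27/8)/(1) = 27/8.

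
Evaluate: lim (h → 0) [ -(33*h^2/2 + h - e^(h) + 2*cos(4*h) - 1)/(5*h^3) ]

1/30

Substitution gives 0/0; apply L'Hôpital's rule 3 times.
After differentiating numerator and denominator 3 times the quotient is (-e^(h) + 128*sin(4*h))/(-30); at h = 0 this is 1/30.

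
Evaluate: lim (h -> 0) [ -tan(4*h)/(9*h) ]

Substitution gives 0/0.
Since tan(u)/u → 1 as u → 0, tan(4h)/(4h) → 1 and the limit is 4/(-9) = -4/9.

-4/9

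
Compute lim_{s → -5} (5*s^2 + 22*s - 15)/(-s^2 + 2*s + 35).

Since s = -5 makes numerator and denominator zero, (s + 5) divides both.
Cancelling it gives (5*s - 3)/(7 - s); now plug in s = -5 to get -7/3.

-7/3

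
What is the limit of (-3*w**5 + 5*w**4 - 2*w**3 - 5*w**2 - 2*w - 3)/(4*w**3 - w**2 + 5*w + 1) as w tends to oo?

The numerator has higher degree (5 > 3); the quotient behaves like (-3/(4))·w^2 for large |w|.
As w → +∞ this diverges to -∞.

-∞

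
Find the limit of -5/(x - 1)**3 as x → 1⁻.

∞

As x → 1⁻, (x - 1) → 0⁻, so (x - 1)^3 → 0⁻ and -5/(x - 1)^3 → ∞.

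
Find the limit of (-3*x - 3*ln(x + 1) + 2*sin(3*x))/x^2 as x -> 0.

Substitution gives 0/0; apply L'Hôpital's rule 2 times.
After differentiating numerator and denominator 2 times the quotient is (-18*sin(3*x) + 3/(x + 1)^2)/(2); at x = 0 this is 3/2.

3/2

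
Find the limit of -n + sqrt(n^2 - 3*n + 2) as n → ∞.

-3/2

An ∞ − ∞ form. Rationalising with the conjugate, the difference becomes (-3n + 2) / (√(n^2 - 3*n + 2) + n).
For large n the denominator behaves like 2·n, so the quotient tends to -3/2 = -3/2.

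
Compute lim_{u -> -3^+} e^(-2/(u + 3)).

0

As u → -3⁺, -2/(u + 3) → −∞, so e^(-2/(u + 3)) → 0.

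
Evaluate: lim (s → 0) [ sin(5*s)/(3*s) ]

5/3

Substitution gives 0/0.
Write it as (5/3)·sin(5s)/(5s); since sin(u)/u → 1, the limit is 5/3.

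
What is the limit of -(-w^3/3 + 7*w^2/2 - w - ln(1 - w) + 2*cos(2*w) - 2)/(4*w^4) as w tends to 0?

Substitution gives 0/0; apply L'Hôpital's rule 4 times.
After differentiating numerator and denominator 4 times the quotient is (32*cos(2*w) + 6/(w - 1)^4)/(-96); at w = 0 this is -19/48.

-19/48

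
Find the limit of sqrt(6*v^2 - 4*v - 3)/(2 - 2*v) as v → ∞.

-√(6)/2

For large |v|, √(6*v^2 - 4*v - 3) ≈ √6·|v| and the denominator ≈ -2v.
Since v → +∞, |v| = v, giving √6/(-2) = -√(6)/2.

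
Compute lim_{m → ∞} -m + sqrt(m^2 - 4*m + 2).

This has the form ∞ − ∞. Multiply and divide by the conjugate √(m^2 - 4*m + 2) + m.
That gives (-4m + 2) / (√(m^2 - 4*m + 2) + m).
Divide numerator and denominator by m: the limit is -4/(2·1) = -2.

-2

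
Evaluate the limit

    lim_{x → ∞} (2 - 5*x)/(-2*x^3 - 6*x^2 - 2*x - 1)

0

The denominator has degree 3 and the numerator degree 1. Dividing numerator and denominator by x^3 sends every term to 0 except the leading denominator term, so the limit is 0.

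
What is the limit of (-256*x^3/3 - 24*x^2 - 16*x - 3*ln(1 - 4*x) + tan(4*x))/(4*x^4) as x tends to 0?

Substitution gives 0/0 (the numerator vanishes to order 4).
Expand each term to order x^4: the coefficient of x^4 in -3·ln(1 - 4x) is 192 and in tan(4x) is 0.
Lower-order terms cancel with the polynomial part, so the numerator is (192)·x^4 + o(x^4), and the limit is (192)/(4) = 48.

48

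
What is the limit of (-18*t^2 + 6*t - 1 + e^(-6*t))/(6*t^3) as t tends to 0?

-6

Direct substitution gives 0/0.
Apply L'Hôpital: lim (-36*t + 6 - 6*e^(-6*t))/(18*t^2), still 0/0.
Apply L'Hôpital: lim (-36 + 36*e^(-6*t))/(36*t), still 0/0.
After 3 applications of L'Hôpital's rule the quotient is (-216*e^(-6*t))/(36); substituting t = 0 gives -6.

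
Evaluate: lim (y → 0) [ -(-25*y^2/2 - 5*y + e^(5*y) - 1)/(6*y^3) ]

Direct substitution gives 0/0.
Apply L'Hôpital: lim (-25*y + 5*e^(5*y) - 5)/(-18*y^2), still 0/0.
Apply L'Hôpital: lim (25*e^(5*y) - 25)/(-36*y), still 0/0.
After 3 applications of L'Hôpital's rule the quotient is (125*e^(5*y))/(-36); substituting y = 0 gives -125/36.

-125/36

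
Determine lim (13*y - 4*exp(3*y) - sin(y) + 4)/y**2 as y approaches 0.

-18

Substitution gives 0/0; apply L'Hôpital's rule 2 times.
After differentiating numerator and denominator 2 times the quotient is (-36*e^(3*y) + sin(y))/(2); at y = 0 this is -18.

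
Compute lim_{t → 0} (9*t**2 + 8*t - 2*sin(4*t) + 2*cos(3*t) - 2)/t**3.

64/3

Substitution gives 0/0 (the numerator vanishes to order 3).
Expand each term to order t^3: the coefficient of t^3 in -2·sin(4t) is 64/3 and in 2·cos(3t) is 0.
Lower-order terms cancel with the polynomial part, so the numerator is (64/3)·t^3 + o(t^3), and the limit is (64/3)/(1) = 64/3.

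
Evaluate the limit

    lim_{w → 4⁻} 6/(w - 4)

As w → 4⁻, (w - 4) → 0⁻, so (w - 4)^1 → 0⁻ and 6/(w - 4)^1 → -∞.

-∞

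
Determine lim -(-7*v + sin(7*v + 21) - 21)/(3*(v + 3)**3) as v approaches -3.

343/18

Direct substitution gives 0/0.
Apply L'Hôpital: lim (7*cos(7*v + 21) - 7)/(-9*(v + 3)^2), still 0/0.
Apply L'Hôpital: lim (-49*sin(7*v + 21))/(-18*v - 54), still 0/0.
After 3 applications of L'Hôpital's rule the quotient is (-343*cos(7*v + 21))/(-18); substituting v = -3 gives 343/18.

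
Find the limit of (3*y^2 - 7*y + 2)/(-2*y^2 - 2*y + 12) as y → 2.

-1/2

Direct substitution gives 0/0, so factor. Both numerator and denominator have (y - 2) as a factor.
After cancelling, the expression reduces to (3*y - 1)/(-2*y - 6).
Substituting y = 2 gives -1/2.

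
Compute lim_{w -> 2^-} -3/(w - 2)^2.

-∞

As w → 2⁻, (w - 2) → 0⁻, so (w - 2)^2 → 0⁺ and -3/(w - 2)^2 → -∞.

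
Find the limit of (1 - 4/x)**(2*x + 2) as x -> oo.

Write it as [(1 - 4/x)^x]^(2) · (1 - 4/x)^(2). The bracketed term tends to e^(-4) and the second factor to 1, so the limit is e^(-8).

e^(-8)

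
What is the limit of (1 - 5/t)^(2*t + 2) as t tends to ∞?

e^(-10)

Write it as [(1 - 5/t)^t]^(2) · (1 - 5/t)^(2). The bracketed term tends to e^(-5) and the second factor to 1, so the limit is e^(-10).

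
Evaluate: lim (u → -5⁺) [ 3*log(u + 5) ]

-∞

As u → -5⁺, u + 5 → 0⁺ and ln(u + 5) → −∞.
Multiplying by 3 gives -∞.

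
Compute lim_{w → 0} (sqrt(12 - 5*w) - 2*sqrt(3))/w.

-5*√(3)/12

Substitution gives 0/0. Multiply numerator and denominator by the conjugate √(12 - 5w) + √12.
The numerator becomes (12 - 5w) − 12 = -5w, so the expression simplifies to -5/(√(12 - 5w) + √12).
Letting w → 0 gives -5/(2√12) = -5*√(3)/12.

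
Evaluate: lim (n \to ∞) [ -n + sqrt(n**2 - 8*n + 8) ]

-4

An ∞ − ∞ form. Rationalising with the conjugate, the difference becomes (-8n + 8) / (√(n^2 - 8*n + 8) + n).
For large n the denominator behaves like 2·n, so the quotient tends to -8/2 = -4.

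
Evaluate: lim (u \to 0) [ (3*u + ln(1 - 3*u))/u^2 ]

-9/2

Direct substitution gives 0/0.
Apply L'Hôpital: lim (3 - 3/(1 - 3*u))/(2*u), still 0/0.
After 2 applications of L'Hôpital's rule the quotient is (-9/(1 - 3*u)^2)/(2); substituting u = 0 gives -9/2.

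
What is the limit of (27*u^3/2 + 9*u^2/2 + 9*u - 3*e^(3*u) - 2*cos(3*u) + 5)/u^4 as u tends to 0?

-135/8

Substitution gives 0/0 (the numerator vanishes to order 4).
Expand each term to order u^4: the coefficient of u^4 in -3·e^(3u) is -81/8 and in -2·cos(3u) is -27/4.
Lower-order terms cancel with the polynomial part, so the numerator is (-135/8)·u^4 + o(u^4), and the limit is (-135/8)/(1) = -135/8.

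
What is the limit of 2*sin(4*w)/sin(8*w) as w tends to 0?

1

Substitution gives 0/0.
Divide numerator and denominator by w: sin(4w)/w → 4 and sin(8w)/w → 8, so the limit is 2·4/8 = 1.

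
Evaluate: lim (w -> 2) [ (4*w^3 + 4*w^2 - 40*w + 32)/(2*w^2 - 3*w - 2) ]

24/5

Since w = 2 makes numerator and denominator zero, (w - 2) divides both.
Cancelling it gives (4*w^2 + 12*w - 16)/(2*w + 1); now plug in w = 2 to get 24/5.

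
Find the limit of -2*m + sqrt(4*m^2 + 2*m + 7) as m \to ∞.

This has the form ∞ − ∞. Multiply and divide by the conjugate √(4*m^2 + 2*m + 7) + 2m.
That gives (2m + 7) / (√(4*m^2 + 2*m + 7) + 2m).
Divide numerator and denominator by m: the limit is 2/(2·2) = 1/2.

1/2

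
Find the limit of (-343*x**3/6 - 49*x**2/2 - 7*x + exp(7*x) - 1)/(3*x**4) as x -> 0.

Direct substitution gives 0/0.
Apply L'Hôpital: lim (-343*x^2/2 - 49*x + 7*e^(7*x) - 7)/(12*x^3), still 0/0.
Apply L'Hôpital: lim (-343*x + 49*e^(7*x) - 49)/(36*x^2), still 0/0.
Apply L'Hôpital: lim (343*e^(7*x) - 343)/(72*x), still 0/0.
After 4 applications of L'Hôpital's rule the quotient is (2401*e^(7*x))/(72); substituting x = 0 gives 2401/72.

2401/72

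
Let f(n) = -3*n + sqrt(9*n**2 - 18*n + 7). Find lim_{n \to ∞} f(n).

An ∞ − ∞ form. Rationalising with the conjugate, the difference becomes (-18n + 7) / (√(9*n^2 - 18*n + 7) + 3n).
For large n the denominator behaves like 2·3n, so the quotient tends to -18/6 = -3.

-3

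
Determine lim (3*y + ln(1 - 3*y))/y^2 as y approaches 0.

Direct substitution gives 0/0.
Apply L'Hôpital: lim (3 - 3/(1 - 3*y))/(2*y), still 0/0.
After 2 applications of L'Hôpital's rule the quotient is (-9/(1 - 3*y)^2)/(2); substituting y = 0 gives -9/2.

-9/2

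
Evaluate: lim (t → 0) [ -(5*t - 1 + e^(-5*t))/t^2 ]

Direct substitution gives 0/0.
Apply L'Hôpital: lim (5 - 5*e^(-5*t))/(-2*t), still 0/0.
After 2 applications of L'Hôpital's rule the quotient is (25*e^(-5*t))/(-2); substituting t = 0 gives -25/2.

-25/2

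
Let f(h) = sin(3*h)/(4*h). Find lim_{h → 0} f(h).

3/4

Substitution gives 0/0.
Write it as (3/4)·sin(3h)/(3h); since sin(u)/u → 1, the limit is 3/4.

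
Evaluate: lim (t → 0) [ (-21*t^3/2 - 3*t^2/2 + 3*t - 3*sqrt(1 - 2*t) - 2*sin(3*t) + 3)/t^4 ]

Substitution gives 0/0 (the numerator vanishes to order 4).
Expand each term to order t^4: the coefficient of t^4 in -2·sin(3t) is 0 and in -3·√(1 - 2t) is 15/8.
Lower-order terms cancel with the polynomial part, so the numerator is (15/8)·t^4 + o(t^4), and the limit is (15/8)/(1) = 15/8.

15/8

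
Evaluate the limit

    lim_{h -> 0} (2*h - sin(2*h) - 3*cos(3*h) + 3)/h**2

27/2

Substitution gives 0/0; apply L'Hôpital's rule 2 times.
After differentiating numerator and denominator 2 times the quotient is (4*sin(2*h) + 27*cos(3*h))/(2); at h = 0 this is 27/2.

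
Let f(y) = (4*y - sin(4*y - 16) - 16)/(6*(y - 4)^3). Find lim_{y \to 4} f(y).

Direct substitution gives 0/0.
Apply L'Hôpital: lim (4 - 4*cos(4*y - 16))/(18*(y - 4)^2), still 0/0.
Apply L'Hôpital: lim (16*sin(4*y - 16))/(36*y - 144), still 0/0.
After 3 applications of L'Hôpital's rule the quotient is (64*cos(4*y - 16))/(36); substituting y = 4 gives 16/9.

16/9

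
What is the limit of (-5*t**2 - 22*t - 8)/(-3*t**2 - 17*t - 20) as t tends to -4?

At t = -4 both the top and bottom vanish — a removable singularity. Factoring out (t + 4) from each leaves (-5*t - 2)/(-3*t - 5), which at t = -4 equals 18/7.

18/7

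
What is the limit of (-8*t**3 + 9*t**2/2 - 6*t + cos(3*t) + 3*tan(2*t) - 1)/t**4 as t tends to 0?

27/8

Substitution gives 0/0 (the numerator vanishes to order 4).
Expand each term to order t^4: the coefficient of t^4 in 3·tan(2t) is 0 and in cos(3t) is 27/8.
Lower-order terms cancel with the polynomial part, so the numerator is (27/8)·t^4 + o(t^4), and the limit is (27/8)/(1) = 27/8.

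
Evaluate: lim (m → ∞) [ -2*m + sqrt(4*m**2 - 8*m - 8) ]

-2

An ∞ − ∞ form. Rationalising with the conjugate, the difference becomes (-8m - 8) / (√(4*m^2 - 8*m - 8) + 2m).
For large m the denominator behaves like 2·2m, so the quotient tends to -8/4 = -2.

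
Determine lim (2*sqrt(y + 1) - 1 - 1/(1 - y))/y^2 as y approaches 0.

Substitution gives 0/0; apply L'Hôpital's rule 2 times.
After differentiating numerator and denominator 2 times the quotient is (-1/(2*(y + 1)^(3/2)) + 2/(y - 1)^3)/(2); at y = 0 this is -5/4.

-5/4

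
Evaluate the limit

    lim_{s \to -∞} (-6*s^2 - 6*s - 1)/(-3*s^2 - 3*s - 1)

2

Numerator and denominator both have degree 2.
Dividing every term by s^2, all lower-order terms vanish and the limit is the ratio of leading coefficients, -6/(-3) = 2.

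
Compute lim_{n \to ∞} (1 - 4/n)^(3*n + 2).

e^(-12)

The base → 1 and the exponent → ∞: a 1^∞ form.
Take logarithms: (3n + 2)·ln(1 - 4/n). Since ln(1+u) ~ u for small u, this behaves like (3n)·(-4/n) → -12.
So the limit is e^(-12).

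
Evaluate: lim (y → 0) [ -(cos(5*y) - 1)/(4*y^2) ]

Direct substitution gives 0/0.
Apply L'Hôpital: lim (-5*sin(5*y))/(-8*y), still 0/0.
After 2 applications of L'Hôpital's rule the quotient is (-25*cos(5*y))/(-8); substituting y = 0 gives 25/8.

25/8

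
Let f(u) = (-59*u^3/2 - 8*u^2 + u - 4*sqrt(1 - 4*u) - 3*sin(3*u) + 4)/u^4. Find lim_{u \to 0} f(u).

Substitution gives 0/0 (the numerator vanishes to order 4).
Expand each term to order u^4: the coefficient of u^4 in -3·sin(3u) is 0 and in -4·√(1 - 4u) is 40.
Lower-order terms cancel with the polynomial part, so the numerator is (40)·u^4 + o(u^4), and the limit is (40)/(1) = 40.

40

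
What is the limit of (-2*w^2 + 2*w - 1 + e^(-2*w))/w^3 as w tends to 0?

Direct substitution gives 0/0.
Apply L'Hôpital: lim (-4*w + 2 - 2*e^(-2*w))/(3*w^2), still 0/0.
Apply L'Hôpital: lim (-4 + 4*e^(-2*w))/(6*w), still 0/0.
After 3 applications of L'Hôpital's rule the quotient is (-8*e^(-2*w))/(6); substituting w = 0 gives -4/3.

-4/3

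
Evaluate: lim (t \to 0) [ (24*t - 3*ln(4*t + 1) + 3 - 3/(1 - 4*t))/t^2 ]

-24

Substitution gives 0/0; apply L'Hôpital's rule 2 times.
After differentiating numerator and denominator 2 times the quotient is (48/(4*t + 1)^2 + 96/(4*t - 1)^3)/(2); at t = 0 this is -24.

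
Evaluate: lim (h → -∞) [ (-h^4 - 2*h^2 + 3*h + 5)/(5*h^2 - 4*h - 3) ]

The numerator has higher degree (4 > 2); the quotient behaves like (-1/(5))·h^2 for large |h|.
As h → −∞ this diverges to -∞.

-∞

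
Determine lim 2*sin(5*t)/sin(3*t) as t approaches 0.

Substitution gives 0/0.
Divide numerator and denominator by t: sin(5t)/t → 5 and sin(3t)/t → 3, so the limit is 2·5/3 = 10/3.

10/3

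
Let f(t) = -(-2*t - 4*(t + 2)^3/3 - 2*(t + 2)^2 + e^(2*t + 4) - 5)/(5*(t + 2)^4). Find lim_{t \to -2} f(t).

Direct substitution gives 0/0.
Apply L'Hôpital: lim (-4*t - 4*(t + 2)^2 + 2*e^(2*t + 4) - 10)/(-20*(t + 2)^3), still 0/0.
Apply L'Hôpital: lim (-8*t + 4*e^(2*t + 4) - 20)/(-60*(t + 2)^2), still 0/0.
Apply L'Hôpital: lim (8*e^(2*t + 4) - 8)/(-120*t - 240), still 0/0.
After 4 applications of L'Hôpital's rule the quotient is (16*e^(2*t + 4))/(-120); substituting t = -2 gives -2/15.

-2/15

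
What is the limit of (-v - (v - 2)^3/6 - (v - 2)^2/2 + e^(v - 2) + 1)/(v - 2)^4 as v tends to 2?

1/24

Direct substitution gives 0/0.
Apply L'Hôpital: lim (-v - (v - 2)^2/2 + e^(v - 2) + 1)/(4*(v - 2)^3), still 0/0.
Apply L'Hôpital: lim (-v + e^(v - 2) + 1)/(12*(v - 2)^2), still 0/0.
Apply L'Hôpital: lim (e^(v - 2) - 1)/(24*v - 48), still 0/0.
After 4 applications of L'Hôpital's rule the quotient is (e^(v - 2))/(24); substituting v = 2 gives 1/24.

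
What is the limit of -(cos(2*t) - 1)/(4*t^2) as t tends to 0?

Direct substitution gives 0/0.
Apply L'Hôpital: lim (-2*sin(2*t))/(-8*t), still 0/0.
After 2 applications of L'Hôpital's rule the quotient is (-4*cos(2*t))/(-8); substituting t = 0 gives 1/2.

1/2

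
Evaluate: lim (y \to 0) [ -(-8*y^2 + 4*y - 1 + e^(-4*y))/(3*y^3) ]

32/9

Direct substitution gives 0/0.
Apply L'Hôpital: lim (-16*y + 4 - 4*e^(-4*y))/(-9*y^2), still 0/0.
Apply L'Hôpital: lim (-16 + 16*e^(-4*y))/(-18*y), still 0/0.
After 3 applications of L'Hôpital's rule the quotient is (-64*e^(-4*y))/(-18); substituting y = 0 gives 32/9.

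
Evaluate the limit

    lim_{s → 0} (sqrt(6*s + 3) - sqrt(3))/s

√(3)

A 0/0 form; rationalise with √(3 + 6s) + √3. This collapses the numerator to 6s, leaving 6/(√(3 + 6s) + √3) → 6/(2√3) = √(3).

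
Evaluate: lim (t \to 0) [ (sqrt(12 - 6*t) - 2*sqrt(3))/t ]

A 0/0 form; rationalise with √(12 - 6t) + √12. This collapses the numerator to -6t, leaving -6/(√(12 - 6t) + √12) → -6/(2√12) = -√(3)/2.

-√(3)/2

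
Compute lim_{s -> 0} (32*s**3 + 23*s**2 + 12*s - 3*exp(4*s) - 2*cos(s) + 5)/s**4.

-385/12

Substitution gives 0/0; apply L'Hôpital's rule 4 times.
After differentiating numerator and denominator 4 times the quotient is (-768*e^(4*s) - 2*cos(s))/(24); at s = 0 this is -385/12.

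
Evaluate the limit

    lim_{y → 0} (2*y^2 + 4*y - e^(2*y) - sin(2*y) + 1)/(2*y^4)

Substitution gives 0/0 (the numerator vanishes to order 4).
Expand each term to order y^4: the coefficient of y^4 in −e^(2y) is -2/3 and in −sin(2y) is 0.
Lower-order terms cancel with the polynomial part, so the numerator is (-2/3)·y^4 + o(y^4), and the limit is (-2/3)/(2) = -1/3.

-1/3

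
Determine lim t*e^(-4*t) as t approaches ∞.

0

Write as t^1/e^{4t}, an ∞/∞ form.
Exponential growth dominates any polynomial, so repeated L'Hôpital (or the standard result) gives 0.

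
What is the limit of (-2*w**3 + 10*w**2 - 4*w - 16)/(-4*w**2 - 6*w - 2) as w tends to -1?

Since w = -1 makes numerator and denominator zero, (w + 1) divides both.
Cancelling it gives (-2*w^2 + 12*w - 16)/(-4*w - 2); now plug in w = -1 to get -15.

-15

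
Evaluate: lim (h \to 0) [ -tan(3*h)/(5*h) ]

-3/5

Substitution gives 0/0.
Since tan(u)/u → 1 as u → 0, tan(3h)/(3h) → 1 and the limit is 3/(-5) = -3/5.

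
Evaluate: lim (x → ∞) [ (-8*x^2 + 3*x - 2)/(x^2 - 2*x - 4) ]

Numerator and denominator both have degree 2.
Dividing every term by x^2, all lower-order terms vanish and the limit is the ratio of leading coefficients, -8/(1) = -8.

-8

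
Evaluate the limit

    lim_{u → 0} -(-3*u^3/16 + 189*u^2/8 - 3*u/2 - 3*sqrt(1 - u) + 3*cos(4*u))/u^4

-4111/128

Substitution gives 0/0 (the numerator vanishes to order 4).
Expand each term to order u^4: the coefficient of u^4 in -3·√(1 - u) is 15/128 and in 3·cos(4u) is 32.
Lower-order terms cancel with the polynomial part, so the numerator is (4111/128)·u^4 + o(u^4), and the limit is (4111/128)/(-1) = -4111/128.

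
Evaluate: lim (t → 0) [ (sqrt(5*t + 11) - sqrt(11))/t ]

5*√(11)/22

A 0/0 form; rationalise with √(11 + 5t) + √11. This collapses the numerator to 5t, leaving 5/(√(11 + 5t) + √11) → 5/(2√11) = 5*√(11)/22.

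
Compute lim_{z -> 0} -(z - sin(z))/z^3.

Direct substitution gives 0/0.
Apply L'Hôpital: lim (1 - cos(z))/(-3*z^2), still 0/0.
Apply L'Hôpital: lim (sin(z))/(-6*z), still 0/0.
After 3 applications of L'Hôpital's rule the quotient is (cos(z))/(-6); substituting z = 0 gives -1/6.

-1/6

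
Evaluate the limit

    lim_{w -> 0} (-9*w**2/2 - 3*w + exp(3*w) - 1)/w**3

9/2

Direct substitution gives 0/0.
Apply L'Hôpital: lim (-9*w + 3*e^(3*w) - 3)/(3*w^2), still 0/0.
Apply L'Hôpital: lim (9*e^(3*w) - 9)/(6*w), still 0/0.
After 3 applications of L'Hôpital's rule the quotient is (27*e^(3*w))/(6); substituting w = 0 gives 9/2.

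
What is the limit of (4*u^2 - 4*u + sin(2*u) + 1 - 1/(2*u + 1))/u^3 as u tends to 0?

20/3

Substitution gives 0/0 (the numerator vanishes to order 3).
Expand each term to order u^3: the coefficient of u^3 in sin(2u) is -4/3 and in −1/(1 + 2u) is 8.
Lower-order terms cancel with the polynomial part, so the numerator is (20/3)·u^3 + o(u^3), and the limit is (20/3)/(1) = 20/3.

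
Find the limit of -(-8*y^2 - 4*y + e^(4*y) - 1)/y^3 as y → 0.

Direct substitution gives 0/0.
Apply L'Hôpital: lim (-16*y + 4*e^(4*y) - 4)/(-3*y^2), still 0/0.
Apply L'Hôpital: lim (16*e^(4*y) - 16)/(-6*y), still 0/0.
After 3 applications of L'Hôpital's rule the quotient is (64*e^(4*y))/(-6); substituting y = 0 gives -32/3.

-32/3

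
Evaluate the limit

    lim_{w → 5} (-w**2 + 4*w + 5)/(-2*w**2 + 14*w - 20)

1

Since w = 5 makes numerator and denominator zero, (w - 5) divides both.
Cancelling it gives (-w - 1)/(4 - 2*w); now plug in w = 5 to get 1.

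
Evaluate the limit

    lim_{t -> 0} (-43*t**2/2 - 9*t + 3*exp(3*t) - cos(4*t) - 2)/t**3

27/2

Substitution gives 0/0; apply L'Hôpital's rule 3 times.
After differentiating numerator and denominator 3 times the quotient is (81*e^(3*t) - 64*sin(4*t))/(6); at t = 0 this is 27/2.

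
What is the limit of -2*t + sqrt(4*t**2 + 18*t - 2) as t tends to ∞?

An ∞ − ∞ form. Rationalising with the conjugate, the difference becomes (18t - 2) / (√(4*t^2 + 18*t - 2) + 2t).
For large t the denominator behaves like 2·2t, so the quotient tends to 18/4 = 9/2.

9/2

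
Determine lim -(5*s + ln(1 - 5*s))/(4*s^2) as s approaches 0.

Direct substitution gives 0/0.
Apply L'Hôpital: lim (5 - 5/(1 - 5*s))/(-8*s), still 0/0.
After 2 applications of L'Hôpital's rule the quotient is (-25/(1 - 5*s)^2)/(-8); substituting s = 0 gives 25/8.

25/8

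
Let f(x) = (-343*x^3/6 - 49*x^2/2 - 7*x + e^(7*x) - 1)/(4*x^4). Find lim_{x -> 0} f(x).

Direct substitution gives 0/0.
Apply L'Hôpital: lim (-343*x^2/2 - 49*x + 7*e^(7*x) - 7)/(16*x^3), still 0/0.
Apply L'Hôpital: lim (-343*x + 49*e^(7*x) - 49)/(48*x^2), still 0/0.
Apply L'Hôpital: lim (343*e^(7*x) - 343)/(96*x), still 0/0.
After 4 applications of L'Hôpital's rule the quotient is (2401*e^(7*x))/(96); substituting x = 0 gives 2401/96.

2401/96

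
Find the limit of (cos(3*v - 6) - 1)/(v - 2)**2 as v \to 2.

-9/2

Direct substitution gives 0/0.
Apply L'Hôpital: lim (-3*sin(3*v - 6))/(2*v - 4), still 0/0.
After 2 applications of L'Hôpital's rule the quotient is (-9*cos(3*v - 6))/(2); substituting v = 2 gives -9/2.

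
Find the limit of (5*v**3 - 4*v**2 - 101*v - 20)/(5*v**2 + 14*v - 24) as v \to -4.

-171/26

Since v = -4 makes numerator and denominator zero, (v + 4) divides both.
Cancelling it gives (5*v^2 - 24*v - 5)/(5*v - 6); now plug in v = -4 to get -171/26.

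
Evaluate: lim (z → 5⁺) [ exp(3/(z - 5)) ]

As z → 5⁺, 3/(z - 5) → +∞, so e^(3/(z - 5)) → ∞.

∞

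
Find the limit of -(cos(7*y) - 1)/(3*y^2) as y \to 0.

Direct substitution gives 0/0.
Apply L'Hôpital: lim (-7*sin(7*y))/(-6*y), still 0/0.
After 2 applications of L'Hôpital's rule the quotient is (-49*cos(7*y))/(-6); substituting y = 0 gives 49/6.

49/6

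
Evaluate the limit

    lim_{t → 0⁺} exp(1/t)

∞

As t → 0⁺, 1/(t) → +∞, so e^(1/(t)) → ∞.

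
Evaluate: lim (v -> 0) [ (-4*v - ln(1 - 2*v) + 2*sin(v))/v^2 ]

Substitution gives 0/0; apply L'Hôpital's rule 2 times.
After differentiating numerator and denominator 2 times the quotient is (-2*sin(v) + 4/(2*v - 1)^2)/(2); at v = 0 this is 2.

2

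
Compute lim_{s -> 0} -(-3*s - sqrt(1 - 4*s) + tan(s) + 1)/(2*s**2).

-1

Substitution gives 0/0 (the numerator vanishes to order 2).
Expand each term to order s^2: the coefficient of s^2 in −√(1 - 4s) is 2 and in tan(s) is 0.
Lower-order terms cancel with the polynomial part, so the numerator is (2)·s^2 + o(s^2), and the limit is (2)/(-2) = -1.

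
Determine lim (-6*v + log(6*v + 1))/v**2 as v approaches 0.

Direct substitution gives 0/0.
Apply L'Hôpital: lim (-6 + 6/(6*v + 1))/(2*v), still 0/0.
After 2 applications of L'Hôpital's rule the quotient is (-36/(6*v + 1)^2)/(2); substituting v = 0 gives -18.

-18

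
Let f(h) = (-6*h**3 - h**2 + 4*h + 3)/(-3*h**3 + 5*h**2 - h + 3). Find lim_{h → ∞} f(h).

Numerator and denominator both have degree 3.
Dividing every term by h^3, all lower-order terms vanish and the limit is the ratio of leading coefficients, -6/(-3) = 2.

2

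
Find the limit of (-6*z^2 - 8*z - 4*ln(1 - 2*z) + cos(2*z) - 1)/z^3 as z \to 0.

32/3

Substitution gives 0/0; apply L'Hôpital's rule 3 times.
After differentiating numerator and denominator 3 times the quotient is (8*sin(2*z) - 64/(2*z - 1)^3)/(6); at z = 0 this is 32/3.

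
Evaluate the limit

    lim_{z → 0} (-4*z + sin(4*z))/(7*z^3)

-32/21

Direct substitution gives 0/0.
Apply L'Hôpital: lim (4*cos(4*z) - 4)/(21*z^2), still 0/0.
Apply L'Hôpital: lim (-16*sin(4*z))/(42*z), still 0/0.
After 3 applications of L'Hôpital's rule the quotient is (-64*cos(4*z))/(42); substituting z = 0 gives -32/21.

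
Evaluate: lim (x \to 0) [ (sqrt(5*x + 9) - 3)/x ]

Substitution gives 0/0. Multiply numerator and denominator by the conjugate √(9 + 5x) + √9.
The numerator becomes (9 + 5x) − 9 = 5x, so the expression simplifies to 5/(√(9 + 5x) + √9).
Letting x → 0 gives 5/(2√9) = 5/6.

5/6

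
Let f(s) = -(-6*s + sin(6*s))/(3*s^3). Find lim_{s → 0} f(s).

12

Direct substitution gives 0/0.
Apply L'Hôpital: lim (6*cos(6*s) - 6)/(-9*s^2), still 0/0.
Apply L'Hôpital: lim (-36*sin(6*s))/(-18*s), still 0/0.
After 3 applications of L'Hôpital's rule the quotient is (-216*cos(6*s))/(-18); substituting s = 0 gives 12.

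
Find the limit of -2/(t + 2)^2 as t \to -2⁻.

As t → -2⁻, (t + 2) → 0⁻, so (t + 2)^2 → 0⁺ and -2/(t + 2)^2 → -∞.

-∞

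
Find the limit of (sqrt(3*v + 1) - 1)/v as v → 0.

A 0/0 form; rationalise with √(1 + 3v) + √1. This collapses the numerator to 3v, leaving 3/(√(1 + 3v) + √1) → 3/(2√1) = 3/2.

3/2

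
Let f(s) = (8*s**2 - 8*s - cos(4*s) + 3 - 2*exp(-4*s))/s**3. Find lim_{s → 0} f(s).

64/3

Substitution gives 0/0; apply L'Hôpital's rule 3 times.
After differentiating numerator and denominator 3 times the quotient is (-64*sin(4*s) + 128*e^(-4*s))/(6); at s = 0 this is 64/3.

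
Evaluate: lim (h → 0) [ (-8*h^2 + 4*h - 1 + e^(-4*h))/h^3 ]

Direct substitution gives 0/0.
Apply L'Hôpital: lim (-16*h + 4 - 4*e^(-4*h))/(3*h^2), still 0/0.
Apply L'Hôpital: lim (-16 + 16*e^(-4*h))/(6*h), still 0/0.
After 3 applications of L'Hôpital's rule the quotient is (-64*e^(-4*h))/(6); substituting h = 0 gives -32/3.

-32/3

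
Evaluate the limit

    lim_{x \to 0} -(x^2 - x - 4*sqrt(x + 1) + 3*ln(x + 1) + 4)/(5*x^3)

-3/20

Substitution gives 0/0; apply L'Hôpital's rule 3 times.
After differentiating numerator and denominator 3 times the quotient is (6/(x + 1)^3 - 3/(2*(x + 1)^(5/2)))/(-30); at x = 0 this is -3/20.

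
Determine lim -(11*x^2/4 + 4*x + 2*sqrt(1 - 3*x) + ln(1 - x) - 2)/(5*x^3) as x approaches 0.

Substitution gives 0/0 (the numerator vanishes to order 3).
Expand each term to order x^3: the coefficient of x^3 in ln(1 - x) is -1/3 and in 2·√(1 - 3x) is -27/8.
Lower-order terms cancel with the polynomial part, so the numerator is (-89/24)·x^3 + o(x^3), and the limit is (-89/24)/(-5) = 89/120.

89/120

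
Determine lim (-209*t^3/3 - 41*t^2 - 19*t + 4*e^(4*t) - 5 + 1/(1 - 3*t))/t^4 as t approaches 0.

Substitution gives 0/0; apply L'Hôpital's rule 4 times.
After differentiating numerator and denominator 4 times the quotient is (1024*e^(4*t) - 1944/(3*t - 1)^5)/(24); at t = 0 this is 371/3.

371/3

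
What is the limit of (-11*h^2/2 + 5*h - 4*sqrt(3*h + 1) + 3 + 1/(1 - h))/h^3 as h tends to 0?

Substitution gives 0/0 (the numerator vanishes to order 3).
Expand each term to order h^3: the coefficient of h^3 in -4·√(1 + 3h) is -27/4 and in 1/(1 - h) is 1.
Lower-order terms cancel with the polynomial part, so the numerator is (-23/4)·h^3 + o(h^3), and the limit is (-23/4)/(1) = -23/4.

-23/4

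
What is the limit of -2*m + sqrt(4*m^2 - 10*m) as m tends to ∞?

-5/2

This has the form ∞ − ∞. Multiply and divide by the conjugate √(4*m^2 - 10*m) + 2m.
That gives (-10m) / (√(4*m^2 - 10*m) + 2m).
Divide numerator and denominator by m: the limit is -10/(2·2) = -5/2.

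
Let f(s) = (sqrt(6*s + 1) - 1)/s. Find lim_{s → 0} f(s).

Substitution gives 0/0. Multiply numerator and denominator by the conjugate √(1 + 6s) + √1.
The numerator becomes (1 + 6s) − 1 = 6s, so the expression simplifies to 6/(√(1 + 6s) + √1).
Letting s → 0 gives 6/(2√1) = 3.

3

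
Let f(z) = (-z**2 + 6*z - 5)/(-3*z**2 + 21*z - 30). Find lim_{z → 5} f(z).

At z = 5 both the top and bottom vanish — a removable singularity. Factoring out (z - 5) from each leaves (1 - z)/(6 - 3*z), which at z = 5 equals 4/9.

4/9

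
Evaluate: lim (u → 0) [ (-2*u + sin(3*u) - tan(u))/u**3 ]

Substitution gives 0/0; apply L'Hôpital's rule 3 times.
After differentiating numerator and denominator 3 times the quotient is (-27*cos(3*u) - 6*tan(u)^4 - 8*tan(u)^2 - 2)/(6); at u = 0 this is -29/6.

-29/6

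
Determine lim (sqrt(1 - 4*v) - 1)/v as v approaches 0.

Substitution gives 0/0. Multiply numerator and denominator by the conjugate √(1 - 4v) + √1.
The numerator becomes (1 - 4v) − 1 = -4v, so the expression simplifies to -4/(√(1 - 4v) + √1).
Letting v → 0 gives -4/(2√1) = -2.

-2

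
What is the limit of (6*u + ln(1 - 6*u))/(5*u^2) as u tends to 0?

-18/5

Direct substitution gives 0/0.
Apply L'Hôpital: lim (6 - 6/(1 - 6*u))/(10*u), still 0/0.
After 2 applications of L'Hôpital's rule the quotient is (-36/(1 - 6*u)^2)/(10); substituting u = 0 gives -18/5.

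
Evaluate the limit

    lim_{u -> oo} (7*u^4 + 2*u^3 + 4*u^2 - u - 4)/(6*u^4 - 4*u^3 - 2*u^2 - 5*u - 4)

Numerator and denominator both have degree 4.
Dividing every term by u^4, all lower-order terms vanish and the limit is the ratio of leading coefficients, 7/(6) = 7/6.

7/6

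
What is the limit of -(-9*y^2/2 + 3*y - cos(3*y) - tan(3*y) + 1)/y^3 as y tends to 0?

9

Substitution gives 0/0; apply L'Hôpital's rule 3 times.
After differentiating numerator and denominator 3 times the quotient is (-27*sin(3*y) - 162*tan(3*y)^4 - 216*tan(3*y)^2 - 54)/(-6); at y = 0 this is 9.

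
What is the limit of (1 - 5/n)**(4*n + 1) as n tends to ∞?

e^(-20)

Let L be the limit and take ln: ln L = lim (4n + 1)·ln(1 - 5/n) = lim (4n + 1)·(-5/n + O(1/n²)) = -20.
Hence L = e^(-20).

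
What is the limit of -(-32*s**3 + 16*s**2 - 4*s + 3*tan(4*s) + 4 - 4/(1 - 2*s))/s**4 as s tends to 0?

Substitution gives 0/0 (the numerator vanishes to order 4).
Expand each term to order s^4: the coefficient of s^4 in 3·tan(4s) is 0 and in -4·1/(1 - 2s) is -64.
Lower-order terms cancel with the polynomial part, so the numerator is (-64)·s^4 + o(s^4), and the limit is (-64)/(-1) = 64.

64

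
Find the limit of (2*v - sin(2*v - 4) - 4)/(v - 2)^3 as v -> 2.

Direct substitution gives 0/0.
Apply L'Hôpital: lim (2 - 2*cos(2*v - 4))/(3*(v - 2)^2), still 0/0.
Apply L'Hôpital: lim (4*sin(2*v - 4))/(6*v - 12), still 0/0.
After 3 applications of L'Hôpital's rule the quotient is (8*cos(2*v - 4))/(6); substituting v = 2 gives 4/3.

4/3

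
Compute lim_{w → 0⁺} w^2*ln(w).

0

This is a 0·(−∞) form. Rewrite as 1·ln(w) / w^(−2) and apply L'Hôpital:
the derivative quotient is 1·(1/w) / (−2·w^(−3)) = (-1/2)·w^2 → 0.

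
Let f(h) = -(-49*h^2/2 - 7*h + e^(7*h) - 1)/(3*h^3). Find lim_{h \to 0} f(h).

Direct substitution gives 0/0.
Apply L'Hôpital: lim (-49*h + 7*e^(7*h) - 7)/(-9*h^2), still 0/0.
Apply L'Hôpital: lim (49*e^(7*h) - 49)/(-18*h), still 0/0.
After 3 applications of L'Hôpital's rule the quotient is (343*e^(7*h))/(-18); substituting h = 0 gives -343/18.

-343/18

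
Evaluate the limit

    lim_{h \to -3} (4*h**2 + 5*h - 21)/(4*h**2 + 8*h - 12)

19/16

At h = -3 both the top and bottom vanish — a removable singularity. Factoring out (h + 3) from each leaves (4*h - 7)/(4*h - 4), which at h = -3 equals 19/16.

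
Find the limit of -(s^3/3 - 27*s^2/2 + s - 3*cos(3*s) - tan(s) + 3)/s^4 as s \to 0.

81/8

Substitution gives 0/0 (the numerator vanishes to order 4).
Expand each term to order s^4: the coefficient of s^4 in −tan(s) is 0 and in -3·cos(3s) is -81/8.
Lower-order terms cancel with the polynomial part, so the numerator is (-81/8)·s^4 + o(s^4), and the limit is (-81/8)/(-1) = 81/8.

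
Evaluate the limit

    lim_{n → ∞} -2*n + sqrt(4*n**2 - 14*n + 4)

An ∞ − ∞ form. Rationalising with the conjugate, the difference becomes (-14n + 4) / (√(4*n^2 - 14*n + 4) + 2n).
For large n the denominator behaves like 2·2n, so the quotient tends to -14/4 = -7/2.

-7/2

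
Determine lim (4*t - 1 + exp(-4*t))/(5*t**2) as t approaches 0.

Direct substitution gives 0/0.
Apply L'Hôpital: lim (4 - 4*e^(-4*t))/(10*t), still 0/0.
After 2 applications of L'Hôpital's rule the quotient is (16*e^(-4*t))/(10); substituting t = 0 gives 8/5.

8/5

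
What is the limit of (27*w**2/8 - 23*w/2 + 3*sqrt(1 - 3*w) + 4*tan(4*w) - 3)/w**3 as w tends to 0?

3853/48

Substitution gives 0/0 (the numerator vanishes to order 3).
Expand each term to order w^3: the coefficient of w^3 in 4·tan(4w) is 256/3 and in 3·√(1 - 3w) is -81/16.
Lower-order terms cancel with the polynomial part, so the numerator is (3853/48)·w^3 + o(w^3), and the limit is (3853/48)/(1) = 3853/48.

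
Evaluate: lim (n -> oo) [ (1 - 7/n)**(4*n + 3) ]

The base → 1 and the exponent → ∞: a 1^∞ form.
Take logarithms: (4n + 3)·ln(1 - 7/n). Since ln(1+u) ~ u for small u, this behaves like (4n)·(-7/n) → -28.
So the limit is e^(-28).

e^(-28)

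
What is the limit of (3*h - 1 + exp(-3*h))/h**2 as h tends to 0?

Direct substitution gives 0/0.
Apply L'Hôpital: lim (3 - 3*e^(-3*h))/(2*h), still 0/0.
After 2 applications of L'Hôpital's rule the quotient is (9*e^(-3*h))/(2); substituting h = 0 gives 9/2.

9/2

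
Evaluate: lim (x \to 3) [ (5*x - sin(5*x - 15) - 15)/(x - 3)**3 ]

125/6

Direct substitution gives 0/0.
Apply L'Hôpital: lim (5 - 5*cos(5*x - 15))/(3*(x - 3)^2), still 0/0.
Apply L'Hôpital: lim (25*sin(5*x - 15))/(6*x - 18), still 0/0.
After 3 applications of L'Hôpital's rule the quotient is (125*cos(5*x - 15))/(6); substituting x = 3 gives 125/6.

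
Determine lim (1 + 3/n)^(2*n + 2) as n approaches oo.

Write it as [(1 + 3/n)^n]^(2) · (1 + 3/n)^(2). The bracketed term tends to e^(3) and the second factor to 1, so the limit is e^(6).

e^(6)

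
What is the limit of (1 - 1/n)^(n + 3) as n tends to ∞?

e^(-1)

Let L be the limit and take ln: ln L = lim (n + 3)·ln(1 - 1/n) = lim (n + 3)·(-1/n + O(1/n²)) = -1.
Hence L = e^(-1).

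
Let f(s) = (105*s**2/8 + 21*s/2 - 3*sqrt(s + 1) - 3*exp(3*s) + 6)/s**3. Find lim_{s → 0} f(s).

Substitution gives 0/0 (the numerator vanishes to order 3).
Expand each term to order s^3: the coefficient of s^3 in -3·e^(3s) is -27/2 and in -3·√(1 + s) is -3/16.
Lower-order terms cancel with the polynomial part, so the numerator is (-219/16)·s^3 + o(s^3), and the limit is (-219/16)/(1) = -219/16.

-219/16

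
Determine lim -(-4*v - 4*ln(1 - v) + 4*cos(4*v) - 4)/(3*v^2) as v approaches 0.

Substitution gives 0/0; apply L'Hôpital's rule 2 times.
After differentiating numerator and denominator 2 times the quotient is (-64*cos(4*v) + 4/(v - 1)^2)/(-6); at v = 0 this is 10.

10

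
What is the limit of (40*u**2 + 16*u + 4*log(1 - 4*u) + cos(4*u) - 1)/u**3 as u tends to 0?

Substitution gives 0/0 (the numerator vanishes to order 3).
Expand each term to order u^3: the coefficient of u^3 in 4·ln(1 - 4u) is -256/3 and in cos(4u) is 0.
Lower-order terms cancel with the polynomial part, so the numerator is (-256/3)·u^3 + o(u^3), and the limit is (-256/3)/(1) = -256/3.

-256/3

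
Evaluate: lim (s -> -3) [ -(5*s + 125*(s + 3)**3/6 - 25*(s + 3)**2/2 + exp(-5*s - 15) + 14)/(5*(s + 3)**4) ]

Direct substitution gives 0/0.
Apply L'Hôpital: lim (-25*s + 125*(s + 3)^2/2 - 5*e^(-5*s - 15) - 70)/(-20*(s + 3)^3), still 0/0.
Apply L'Hôpital: lim (125*s + 25*e^(-5*s - 15) + 350)/(-60*(s + 3)^2), still 0/0.
Apply L'Hôpital: lim (125 - 125*e^(-5*s - 15))/(-120*s - 360), still 0/0.
After 4 applications of L'Hôpital's rule the quotient is (625*e^(-5*s - 15))/(-120); substituting s = -3 gives -125/24.

-125/24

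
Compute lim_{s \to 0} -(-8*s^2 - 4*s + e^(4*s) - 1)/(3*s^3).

Direct substitution gives 0/0.
Apply L'Hôpital: lim (-16*s + 4*e^(4*s) - 4)/(-9*s^2), still 0/0.
Apply L'Hôpital: lim (16*e^(4*s) - 16)/(-18*s), still 0/0.
After 3 applications of L'Hôpital's rule the quotient is (64*e^(4*s))/(-18); substituting s = 0 gives -32/9.

-32/9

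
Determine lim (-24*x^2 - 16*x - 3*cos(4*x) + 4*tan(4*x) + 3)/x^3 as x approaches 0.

256/3

Substitution gives 0/0; apply L'Hôpital's rule 3 times.
After differentiating numerator and denominator 3 times the quotient is (-192*sin(4*x) + 1536*tan(4*x)^4 + 2048*tan(4*x)^2 + 512)/(6); at x = 0 this is 256/3.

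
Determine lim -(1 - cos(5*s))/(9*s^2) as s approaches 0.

-25/18

Substitution gives 0/0.
Use (1 − cos u)/u² → 1/2 with u = 5s: the limit is 5²/(2·(-9)) = -25/18.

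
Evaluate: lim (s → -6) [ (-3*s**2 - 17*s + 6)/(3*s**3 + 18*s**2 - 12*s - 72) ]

Since s = -6 makes numerator and denominator zero, (s + 6) divides both.
Cancelling it gives (1 - 3*s)/(3*s^2 - 12); now plug in s = -6 to get 19/96.

19/96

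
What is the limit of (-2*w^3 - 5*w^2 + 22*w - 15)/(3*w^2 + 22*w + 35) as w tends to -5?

39/4

At w = -5 both the top and bottom vanish — a removable singularity. Factoring out (w + 5) from each leaves (-2*w^2 + 5*w - 3)/(3*w + 7), which at w = -5 equals 39/4.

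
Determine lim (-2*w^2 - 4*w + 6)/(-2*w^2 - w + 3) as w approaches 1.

Since w = 1 makes numerator and denominator zero, (w - 1) divides both.
Cancelling it gives (-2*w - 6)/(-2*w - 3); now plug in w = 1 to get 8/5.

8/5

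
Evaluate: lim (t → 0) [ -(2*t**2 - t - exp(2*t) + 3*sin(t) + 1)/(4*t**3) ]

11/24

Substitution gives 0/0 (the numerator vanishes to order 3).
Expand each term to order t^3: the coefficient of t^3 in −e^(2t) is -4/3 and in 3·sin(t) is -1/2.
Lower-order terms cancel with the polynomial part, so the numerator is (-11/6)·t^3 + o(t^3), and the limit is (-11/6)/(-4) = 11/24.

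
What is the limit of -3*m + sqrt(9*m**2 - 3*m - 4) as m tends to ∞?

-1/2

An ∞ − ∞ form. Rationalising with the conjugate, the difference becomes (-3m - 4) / (√(9*m^2 - 3*m - 4) + 3m).
For large m the denominator behaves like 2·3m, so the quotient tends to -3/6 = -1/2.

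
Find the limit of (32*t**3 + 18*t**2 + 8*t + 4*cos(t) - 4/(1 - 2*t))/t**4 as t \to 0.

Substitution gives 0/0 (the numerator vanishes to order 4).
Expand each term to order t^4: the coefficient of t^4 in -4·1/(1 - 2t) is -64 and in 4·cos(t) is 1/6.
Lower-order terms cancel with the polynomial part, so the numerator is (-383/6)·t^4 + o(t^4), and the limit is (-383/6)/(1) = -383/6.

-383/6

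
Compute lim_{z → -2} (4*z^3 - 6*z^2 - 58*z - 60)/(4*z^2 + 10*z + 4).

-7/3

Since z = -2 makes numerator and denominator zero, (z + 2) divides both.
Cancelling it gives (4*z^2 - 14*z - 30)/(4*z + 2); now plug in z = -2 to get -7/3.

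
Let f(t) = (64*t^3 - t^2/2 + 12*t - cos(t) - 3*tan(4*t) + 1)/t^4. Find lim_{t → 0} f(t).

Substitution gives 0/0 (the numerator vanishes to order 4).
Expand each term to order t^4: the coefficient of t^4 in -3·tan(4t) is 0 and in −cos(t) is -1/24.
Lower-order terms cancel with the polynomial part, so the numerator is (-1/24)·t^4 + o(t^4), and the limit is (-1/24)/(1) = -1/24.

-1/24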